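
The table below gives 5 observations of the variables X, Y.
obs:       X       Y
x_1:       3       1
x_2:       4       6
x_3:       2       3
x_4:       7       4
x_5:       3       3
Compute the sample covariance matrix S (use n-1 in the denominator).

Step 1 — column means:
  mean(X) = (3 + 4 + 2 + 7 + 3) / 5 = 19/5 = 3.8
  mean(Y) = (1 + 6 + 3 + 4 + 3) / 5 = 17/5 = 3.4

Step 2 — sample covariance S[i,j] = (1/(n-1)) · Σ_k (x_{k,i} - mean_i) · (x_{k,j} - mean_j), with n-1 = 4.
  S[X,X] = ((-0.8)·(-0.8) + (0.2)·(0.2) + (-1.8)·(-1.8) + (3.2)·(3.2) + (-0.8)·(-0.8)) / 4 = 14.8/4 = 3.7
  S[X,Y] = ((-0.8)·(-2.4) + (0.2)·(2.6) + (-1.8)·(-0.4) + (3.2)·(0.6) + (-0.8)·(-0.4)) / 4 = 5.4/4 = 1.35
  S[Y,Y] = ((-2.4)·(-2.4) + (2.6)·(2.6) + (-0.4)·(-0.4) + (0.6)·(0.6) + (-0.4)·(-0.4)) / 4 = 13.2/4 = 3.3

S is symmetric (S[j,i] = S[i,j]). Assembling:

S = [[3.7, 1.35],
 [1.35, 3.3]]


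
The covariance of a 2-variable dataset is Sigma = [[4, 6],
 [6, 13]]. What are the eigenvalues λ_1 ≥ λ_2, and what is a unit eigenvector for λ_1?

Step 1 — characteristic polynomial of 2×2 Sigma:
  det(Sigma - λI) = λ² - trace · λ + det = 0.
  trace = 4 + 13 = 17, det = 4·13 - (6)² = 16.
Step 2 — discriminant:
  Δ = trace² - 4·det = 289 - 64 = 225.
Step 3 — eigenvalues:
  λ = (trace ± √Δ)/2 = (17 ± 15)/2,
  λ_1 = 16,  λ_2 = 1.

Step 4 — unit eigenvector for λ_1: solve (Sigma - λ_1 I)v = 0. First row:
  (4 - 16)·v_x + (6)·v_y = 0, i.e. (-12)·v_x + (6)·v_y = 0,
  so v ∝ (b, λ_1 - a) = (6, 12) = u.
  ||u|| = √((6)² + (12)²) = √(180) ≈ 13.4164,
  v_1 = u/||u|| ≈ (0.4472, 0.8944) (||v_1|| = 1).

λ_1 = 16,  λ_2 = 1;  v_1 ≈ (0.4472, 0.8944)


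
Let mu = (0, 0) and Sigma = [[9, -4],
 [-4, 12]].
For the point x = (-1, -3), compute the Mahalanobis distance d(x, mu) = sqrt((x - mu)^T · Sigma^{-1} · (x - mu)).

Step 1 — centre the observation: (x - mu) = (-1, -3).

Step 2 — invert Sigma. det(Sigma) = 9·12 - (-4)² = 92.
  Sigma^{-1} = (1/det) · [[d, -b], [-b, a]] = [[0.1304, 0.0435],
 [0.0435, 0.0978]].

Step 3 — form the quadratic (x - mu)^T · Sigma^{-1} · (x - mu):
  Sigma^{-1} · (x - mu) = (-0.2609, -0.337).
  (x - mu)^T · [Sigma^{-1} · (x - mu)] = (-1)·(-0.2609) + (-3)·(-0.337) = 1.2717.

Step 4 — take square root: d = √(1.2717) ≈ 1.1277.

d(x, mu) = √(1.2717) ≈ 1.1277


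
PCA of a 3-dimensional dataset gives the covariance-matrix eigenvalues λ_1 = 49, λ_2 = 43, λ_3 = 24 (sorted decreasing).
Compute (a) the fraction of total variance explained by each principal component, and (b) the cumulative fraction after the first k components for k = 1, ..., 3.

Step 1 — total variance = trace(Sigma) = Σ λ_i = 49 + 43 + 24 = 116.

Step 2 — fraction explained by component i = λ_i / Σ λ:
  PC1: 49/116 = 0.4224
  PC2: 43/116 = 0.3707
  PC3: 24/116 = 0.2069

Step 3 — cumulative fraction after k components = (λ_1 + ... + λ_k) / Σ λ:
  k = 1: 49/116 = 0.4224
  k = 2: (49 + 43)/116 = 92/116 = 0.7931
  k = 3: (49 + 43 + 24)/116 = 116/116 = 1

Summary (fraction, with percent):

explained: PC1 0.4224 (42.24%), PC2 0.3707 (37.07%), PC3 0.2069 (20.69%);  cumulative: 0.4224, 0.7931, 1


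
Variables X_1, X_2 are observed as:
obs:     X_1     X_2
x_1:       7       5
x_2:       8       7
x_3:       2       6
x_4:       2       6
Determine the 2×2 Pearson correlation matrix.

Step 1 — column means:
  mean(X_1) = (7 + 8 + 2 + 2) / 4 = 19/4 = 4.75
  mean(X_2) = (5 + 7 + 6 + 6) / 4 = 24/4 = 6

Step 2 — sample variances and covariances s[i,j] = (1/(n-1)) · Σ_k (x_{k,i} - mean_i) · (x_{k,j} - mean_j), with n-1 = 3:
  s[X_1,X_1] = ((2.25)·(2.25) + (3.25)·(3.25) + (-2.75)·(-2.75) + (-2.75)·(-2.75)) / 3 = 30.75/3 = 10.25
  s[X_1,X_2] = ((2.25)·(-1) + (3.25)·(1) + (-2.75)·(0) + (-2.75)·(0)) / 3 = 1/3 = 0.3333
  s[X_2,X_2] = ((-1)·(-1) + (1)·(1) + (0)·(0) + (0)·(0)) / 3 = 2/3 = 0.6667
  Sample standard deviations s_i = √(s[i,i]):
  s(X_1) = √(10.25) = 3.2016
  s(X_2) = √(0.6667) = 0.8165

Step 3 — r_{ij} = s_{ij} / (s_i · s_j):
  r[X_1,X_1] = 1 (diagonal).
  r[X_1,X_2] = 0.3333 / (3.2016 · 0.8165) = 0.3333 / 2.6141 = 0.1275
  r[X_2,X_2] = 1 (diagonal).

R is symmetric with unit diagonal. Assembling:

R = [[1, 0.1275],
 [0.1275, 1]]


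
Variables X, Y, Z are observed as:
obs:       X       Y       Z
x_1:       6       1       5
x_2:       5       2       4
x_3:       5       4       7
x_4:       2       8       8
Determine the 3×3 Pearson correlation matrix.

Step 1 — column means:
  mean(X) = (6 + 5 + 5 + 2) / 4 = 18/4 = 4.5
  mean(Y) = (1 + 2 + 4 + 8) / 4 = 15/4 = 3.75
  mean(Z) = (5 + 4 + 7 + 8) / 4 = 24/4 = 6

Step 2 — sample variances and covariances s[i,j] = (1/(n-1)) · Σ_k (x_{k,i} - mean_i) · (x_{k,j} - mean_j), with n-1 = 3:
  s[X,X] = ((1.5)·(1.5) + (0.5)·(0.5) + (0.5)·(0.5) + (-2.5)·(-2.5)) / 3 = 9/3 = 3
  s[X,Y] = ((1.5)·(-2.75) + (0.5)·(-1.75) + (0.5)·(0.25) + (-2.5)·(4.25)) / 3 = -15.5/3 = -5.1667
  s[X,Z] = ((1.5)·(-1) + (0.5)·(-2) + (0.5)·(1) + (-2.5)·(2)) / 3 = -7/3 = -2.3333
  s[Y,Y] = ((-2.75)·(-2.75) + (-1.75)·(-1.75) + (0.25)·(0.25) + (4.25)·(4.25)) / 3 = 28.75/3 = 9.5833
  s[Y,Z] = ((-2.75)·(-1) + (-1.75)·(-2) + (0.25)·(1) + (4.25)·(2)) / 3 = 15/3 = 5
  s[Z,Z] = ((-1)·(-1) + (-2)·(-2) + (1)·(1) + (2)·(2)) / 3 = 10/3 = 3.3333
  Sample standard deviations s_i = √(s[i,i]):
  s(X) = √(3) = 1.7321
  s(Y) = √(9.5833) = 3.0957
  s(Z) = √(3.3333) = 1.8257

Step 3 — r_{ij} = s_{ij} / (s_i · s_j):
  r[X,X] = 1 (diagonal).
  r[X,Y] = -5.1667 / (1.7321 · 3.0957) = -5.1667 / 5.3619 = -0.9636
  r[X,Z] = -2.3333 / (1.7321 · 1.8257) = -2.3333 / 3.1623 = -0.7379
  r[Y,Y] = 1 (diagonal).
  r[Y,Z] = 5 / (3.0957 · 1.8257) = 5 / 5.6519 = 0.8847
  r[Z,Z] = 1 (diagonal).

R is symmetric with unit diagonal. Assembling:

R = [[1, -0.9636, -0.7379],
 [-0.9636, 1, 0.8847],
 [-0.7379, 0.8847, 1]]


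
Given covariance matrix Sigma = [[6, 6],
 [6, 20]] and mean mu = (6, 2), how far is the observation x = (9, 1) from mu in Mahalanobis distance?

Step 1 — centre the observation: (x - mu) = (3, -1).

Step 2 — invert Sigma. det(Sigma) = 6·20 - (6)² = 84.
  Sigma^{-1} = (1/det) · [[d, -b], [-b, a]] = [[0.2381, -0.0714],
 [-0.0714, 0.0714]].

Step 3 — form the quadratic (x - mu)^T · Sigma^{-1} · (x - mu):
  Sigma^{-1} · (x - mu) = (0.7857, -0.2857).
  (x - mu)^T · [Sigma^{-1} · (x - mu)] = (3)·(0.7857) + (-1)·(-0.2857) = 2.6429.

Step 4 — take square root: d = √(2.6429) ≈ 1.6257.

d(x, mu) = √(2.6429) ≈ 1.6257


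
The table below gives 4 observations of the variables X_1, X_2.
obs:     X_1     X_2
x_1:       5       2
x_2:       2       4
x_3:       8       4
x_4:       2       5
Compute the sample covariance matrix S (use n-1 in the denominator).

Step 1 — column means:
  mean(X_1) = (5 + 2 + 8 + 2) / 4 = 17/4 = 4.25
  mean(X_2) = (2 + 4 + 4 + 5) / 4 = 15/4 = 3.75

Step 2 — sample covariance S[i,j] = (1/(n-1)) · Σ_k (x_{k,i} - mean_i) · (x_{k,j} - mean_j), with n-1 = 3.
  S[X_1,X_1] = ((0.75)·(0.75) + (-2.25)·(-2.25) + (3.75)·(3.75) + (-2.25)·(-2.25)) / 3 = 24.75/3 = 8.25
  S[X_1,X_2] = ((0.75)·(-1.75) + (-2.25)·(0.25) + (3.75)·(0.25) + (-2.25)·(1.25)) / 3 = -3.75/3 = -1.25
  S[X_2,X_2] = ((-1.75)·(-1.75) + (0.25)·(0.25) + (0.25)·(0.25) + (1.25)·(1.25)) / 3 = 4.75/3 = 1.5833

S is symmetric (S[j,i] = S[i,j]). Assembling:

S = [[8.25, -1.25],
 [-1.25, 1.5833]]


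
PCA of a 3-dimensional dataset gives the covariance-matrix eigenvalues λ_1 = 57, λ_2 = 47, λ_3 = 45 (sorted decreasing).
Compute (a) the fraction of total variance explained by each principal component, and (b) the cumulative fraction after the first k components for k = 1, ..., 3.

Step 1 — total variance = trace(Sigma) = Σ λ_i = 57 + 47 + 45 = 149.

Step 2 — fraction explained by component i = λ_i / Σ λ:
  PC1: 57/149 = 0.3826
  PC2: 47/149 = 0.3154
  PC3: 45/149 = 0.302

Step 3 — cumulative fraction after k components = (λ_1 + ... + λ_k) / Σ λ:
  k = 1: 57/149 = 0.3826
  k = 2: (57 + 47)/149 = 104/149 = 0.698
  k = 3: (57 + 47 + 45)/149 = 149/149 = 1

Summary (fraction, with percent):

explained: PC1 0.3826 (38.26%), PC2 0.3154 (31.54%), PC3 0.302 (30.2%);  cumulative: 0.3826, 0.698, 1


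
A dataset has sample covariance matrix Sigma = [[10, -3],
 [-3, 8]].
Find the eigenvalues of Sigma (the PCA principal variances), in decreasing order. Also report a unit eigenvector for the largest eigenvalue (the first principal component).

Step 1 — characteristic polynomial of 2×2 Sigma:
  det(Sigma - λI) = λ² - trace · λ + det = 0.
  trace = 10 + 8 = 18, det = 10·8 - (-3)² = 71.
Step 2 — discriminant:
  Δ = trace² - 4·det = 324 - 284 = 40.
Step 3 — eigenvalues:
  λ = (trace ± √Δ)/2 = (18 ± 6.3246)/2,
  λ_1 = 12.1623,  λ_2 = 5.8377.

Step 4 — unit eigenvector for λ_1: solve (Sigma - λ_1 I)v = 0. First row:
  (10 - 12.1623)·v_x + (-3)·v_y = 0, i.e. (-2.1623)·v_x + (-3)·v_y = 0,
  so v ∝ (b, λ_1 - a) = (-3, 2.1623); multiply by -1 so the first entry is positive: u = (3, -2.1623).
  ||u|| = √((3)² + (-2.1623)²) = √(13.6754) ≈ 3.698,
  v_1 = u/||u|| ≈ (0.8112, -0.5847) (||v_1|| = 1).

λ_1 = 12.1623,  λ_2 = 5.8377;  v_1 ≈ (0.8112, -0.5847)


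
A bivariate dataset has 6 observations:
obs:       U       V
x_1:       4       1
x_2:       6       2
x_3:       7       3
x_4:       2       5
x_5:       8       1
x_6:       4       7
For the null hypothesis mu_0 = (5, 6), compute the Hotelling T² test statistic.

Step 1 — sample mean vector:
  mean(U) = (4 + 6 + 7 + 2 + 8 + 4) / 6 = 31/6 = 5.1667
  mean(V) = (1 + 2 + 3 + 5 + 1 + 7) / 6 = 19/6 = 3.1667
  x̄ = (5.1667, 3.1667),  deviation x̄ - mu_0 = (5.1667, 3.1667) - (5, 6) = (0.1667, -2.8333).

Step 2 — sample covariance matrix, S[i,j] = (1/(n-1)) · Σ_k (x_{k,i} - mean_i) · (x_{k,j} - mean_j), divisor n-1 = 5:
  S[U,U] = ((-1.1667)·(-1.1667) + (0.8333)·(0.8333) + (1.8333)·(1.8333) + (-3.1667)·(-3.1667) + (2.8333)·(2.8333) + (-1.1667)·(-1.1667)) / 5 = 24.8333/5 = 4.9667
  S[U,V] = ((-1.1667)·(-2.1667) + (0.8333)·(-1.1667) + (1.8333)·(-0.1667) + (-3.1667)·(1.8333) + (2.8333)·(-2.1667) + (-1.1667)·(3.8333)) / 5 = -15.1667/5 = -3.0333
  S[V,V] = ((-2.1667)·(-2.1667) + (-1.1667)·(-1.1667) + (-0.1667)·(-0.1667) + (1.8333)·(1.8333) + (-2.1667)·(-2.1667) + (3.8333)·(3.8333)) / 5 = 28.8333/5 = 5.7667
  S = [[4.9667, -3.0333],
 [-3.0333, 5.7667]].

Step 3 — invert S. det(S) = 4.9667·5.7667 - (-3.0333)² = 19.44.
  S^{-1} = (1/det) · [[d, -b], [-b, a]] = [[0.2966, 0.156],
 [0.156, 0.2555]].

Step 4 — quadratic form (x̄ - mu_0)^T · S^{-1} · (x̄ - mu_0):
  S^{-1} · (x̄ - mu_0) = (-0.3927, -0.6979),
  (x̄ - mu_0)^T · [...] = (0.1667)·(-0.3927) + (-2.8333)·(-0.6979) = 1.9119.

Step 5 — scale by n: T² = 6 · 1.9119 = 11.4712.

T² ≈ 11.4712


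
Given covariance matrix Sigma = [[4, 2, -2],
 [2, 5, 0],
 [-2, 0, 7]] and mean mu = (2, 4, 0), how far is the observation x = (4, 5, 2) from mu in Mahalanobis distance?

Step 1 — centre the observation: (x - mu) = (2, 1, 2).

Step 2 — invert Sigma (cofactor / det for 3×3, or solve directly):
  Sigma^{-1} = [[0.3804, -0.1522, 0.1087],
 [-0.1522, 0.2609, -0.0435],
 [0.1087, -0.0435, 0.1739]].

Step 3 — form the quadratic (x - mu)^T · Sigma^{-1} · (x - mu):
  Sigma^{-1} · (x - mu) = (0.8261, -0.1304, 0.5217).
  (x - mu)^T · [Sigma^{-1} · (x - mu)] = (2)·(0.8261) + (1)·(-0.1304) + (2)·(0.5217) = 2.5652.

Step 4 — take square root: d = √(2.5652) ≈ 1.6016.

d(x, mu) = √(2.5652) ≈ 1.6016


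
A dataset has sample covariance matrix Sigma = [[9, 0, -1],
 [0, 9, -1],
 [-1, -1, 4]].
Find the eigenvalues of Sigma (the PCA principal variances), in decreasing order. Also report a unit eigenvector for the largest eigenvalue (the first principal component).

Step 1 — characteristic polynomial p(λ) = det(λI - Sigma) = λ³ - tr·λ² + c_1·λ - det, where tr = trace, c_1 = sum of the principal 2×2 minors, det = det(Sigma):
  tr = 9 + 9 + 4 = 22,
  c_1 = (9·9 - (0)²) + (9·4 - (-1)²) + (9·4 - (-1)²) = 81 + 35 + 35 = 151,
  det = 9·(9·4 - (-1)²) - (0)·((0)·4 - (-1)·(-1)) + (-1)·((0)·(-1) - 9·(-1)) = 9·(35) - (0)·(-1) + (-1)·(9) = 306.
  So p(λ) = λ³ - 22λ² + 151λ - 306.
Step 2 — look for an integer root (rational root theorem: any rational root is an integer divisor of 306). Testing λ = 9:
  p(9) = 729 - 1782 + 1359 - 306 = 0  ✓
  Dividing out (λ - 9): p(λ) = (λ - 9)(λ² - 13λ + 34).
Step 3 — remaining eigenvalues from the quadratic λ² - 13λ + 34 = 0:
  Δ = 13² - 4·34 = 169 - 136 = 33,  λ = (13 ± √33)/2 = (13 ± 5.7446)/2 ≈ 9.3723 or 3.6277.
  Sorted: λ_1 = 9.3723,  λ_2 = 9,  λ_3 = 3.6277  (check: sum = 22 = tr ✓).

Step 4 — unit eigenvector for λ_1 ≈ 9.3723: v spans the null space of (Sigma - λ_1 I), whose rows are
  r_1 = (-0.3723, 0, -1),  r_2 = (0, -0.3723, -1),  r_3 = (-1, -1, -5.3723).
  v is orthogonal to every row, so take v ∝ r_1 × r_2 = ((0)·(-1) - (-1)·(-0.3723), (-1)·(0) - (-0.3723)·(-1), (-0.3723)·(-0.3723) - (0)·(0)) ≈ (-0.3723, -0.3723, 0.1386).
  Rescale (multiply by -1 so the first nonzero entry is positive): u = (0.3723, 0.3723, -0.1386).
  ||u|| = √((0.3723)² + (0.3723)² + (-0.1386)²) = √(0.2964) ≈ 0.5444,  v_1 = u/||u|| ≈ (0.6838, 0.6838, -0.2546) (||v_1|| = 1).

λ_1 = 9.3723,  λ_2 = 9,  λ_3 = 3.6277;  v_1 ≈ (0.6838, 0.6838, -0.2546)


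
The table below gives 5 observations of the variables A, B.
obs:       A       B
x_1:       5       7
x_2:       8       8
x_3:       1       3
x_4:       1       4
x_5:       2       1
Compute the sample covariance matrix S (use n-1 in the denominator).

Step 1 — column means:
  mean(A) = (5 + 8 + 1 + 1 + 2) / 5 = 17/5 = 3.4
  mean(B) = (7 + 8 + 3 + 4 + 1) / 5 = 23/5 = 4.6

Step 2 — sample covariance S[i,j] = (1/(n-1)) · Σ_k (x_{k,i} - mean_i) · (x_{k,j} - mean_j), with n-1 = 4.
  S[A,A] = ((1.6)·(1.6) + (4.6)·(4.6) + (-2.4)·(-2.4) + (-2.4)·(-2.4) + (-1.4)·(-1.4)) / 4 = 37.2/4 = 9.3
  S[A,B] = ((1.6)·(2.4) + (4.6)·(3.4) + (-2.4)·(-1.6) + (-2.4)·(-0.6) + (-1.4)·(-3.6)) / 4 = 29.8/4 = 7.45
  S[B,B] = ((2.4)·(2.4) + (3.4)·(3.4) + (-1.6)·(-1.6) + (-0.6)·(-0.6) + (-3.6)·(-3.6)) / 4 = 33.2/4 = 8.3

S is symmetric (S[j,i] = S[i,j]). Assembling:

S = [[9.3, 7.45],
 [7.45, 8.3]]


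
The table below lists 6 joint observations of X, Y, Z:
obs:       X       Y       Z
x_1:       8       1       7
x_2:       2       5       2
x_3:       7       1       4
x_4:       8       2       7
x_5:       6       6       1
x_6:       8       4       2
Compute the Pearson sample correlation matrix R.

Step 1 — column means:
  mean(X) = (8 + 2 + 7 + 8 + 6 + 8) / 6 = 39/6 = 6.5
  mean(Y) = (1 + 5 + 1 + 2 + 6 + 4) / 6 = 19/6 = 3.1667
  mean(Z) = (7 + 2 + 4 + 7 + 1 + 2) / 6 = 23/6 = 3.8333

Step 2 — sample variances and covariances s[i,j] = (1/(n-1)) · Σ_k (x_{k,i} - mean_i) · (x_{k,j} - mean_j), with n-1 = 5:
  s[X,X] = ((1.5)·(1.5) + (-4.5)·(-4.5) + (0.5)·(0.5) + (1.5)·(1.5) + (-0.5)·(-0.5) + (1.5)·(1.5)) / 5 = 27.5/5 = 5.5
  s[X,Y] = ((1.5)·(-2.1667) + (-4.5)·(1.8333) + (0.5)·(-2.1667) + (1.5)·(-1.1667) + (-0.5)·(2.8333) + (1.5)·(0.8333)) / 5 = -14.5/5 = -2.9
  s[X,Z] = ((1.5)·(3.1667) + (-4.5)·(-1.8333) + (0.5)·(0.1667) + (1.5)·(3.1667) + (-0.5)·(-2.8333) + (1.5)·(-1.8333)) / 5 = 16.5/5 = 3.3
  s[Y,Y] = ((-2.1667)·(-2.1667) + (1.8333)·(1.8333) + (-2.1667)·(-2.1667) + (-1.1667)·(-1.1667) + (2.8333)·(2.8333) + (0.8333)·(0.8333)) / 5 = 22.8333/5 = 4.5667
  s[Y,Z] = ((-2.1667)·(3.1667) + (1.8333)·(-1.8333) + (-2.1667)·(0.1667) + (-1.1667)·(3.1667) + (2.8333)·(-2.8333) + (0.8333)·(-1.8333)) / 5 = -23.8333/5 = -4.7667
  s[Z,Z] = ((3.1667)·(3.1667) + (-1.8333)·(-1.8333) + (0.1667)·(0.1667) + (3.1667)·(3.1667) + (-2.8333)·(-2.8333) + (-1.8333)·(-1.8333)) / 5 = 34.8333/5 = 6.9667
  Sample standard deviations s_i = √(s[i,i]):
  s(X) = √(5.5) = 2.3452
  s(Y) = √(4.5667) = 2.137
  s(Z) = √(6.9667) = 2.6394

Step 3 — r_{ij} = s_{ij} / (s_i · s_j):
  r[X,X] = 1 (diagonal).
  r[X,Y] = -2.9 / (2.3452 · 2.137) = -2.9 / 5.0117 = -0.5787
  r[X,Z] = 3.3 / (2.3452 · 2.6394) = 3.3 / 6.19 = 0.5331
  r[Y,Y] = 1 (diagonal).
  r[Y,Z] = -4.7667 / (2.137 · 2.6394) = -4.7667 / 5.6404 = -0.8451
  r[Z,Z] = 1 (diagonal).

R is symmetric with unit diagonal. Assembling:

R = [[1, -0.5787, 0.5331],
 [-0.5787, 1, -0.8451],
 [0.5331, -0.8451, 1]]


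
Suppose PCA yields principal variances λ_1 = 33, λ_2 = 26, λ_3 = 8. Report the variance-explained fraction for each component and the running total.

Step 1 — total variance = trace(Sigma) = Σ λ_i = 33 + 26 + 8 = 67.

Step 2 — fraction explained by component i = λ_i / Σ λ:
  PC1: 33/67 = 0.4925
  PC2: 26/67 = 0.3881
  PC3: 8/67 = 0.1194

Step 3 — cumulative fraction after k components = (λ_1 + ... + λ_k) / Σ λ:
  k = 1: 33/67 = 0.4925
  k = 2: (33 + 26)/67 = 59/67 = 0.8806
  k = 3: (33 + 26 + 8)/67 = 67/67 = 1

Summary (fraction, with percent):

explained: PC1 0.4925 (49.25%), PC2 0.3881 (38.81%), PC3 0.1194 (11.94%);  cumulative: 0.4925, 0.8806, 1


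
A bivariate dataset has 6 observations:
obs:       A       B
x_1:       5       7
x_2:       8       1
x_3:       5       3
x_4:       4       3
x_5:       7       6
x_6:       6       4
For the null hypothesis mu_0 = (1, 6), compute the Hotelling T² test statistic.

Step 1 — sample mean vector:
  mean(A) = (5 + 8 + 5 + 4 + 7 + 6) / 6 = 35/6 = 5.8333
  mean(B) = (7 + 1 + 3 + 3 + 6 + 4) / 6 = 24/6 = 4
  x̄ = (5.8333, 4),  deviation x̄ - mu_0 = (5.8333, 4) - (1, 6) = (4.8333, -2).

Step 2 — sample covariance matrix, S[i,j] = (1/(n-1)) · Σ_k (x_{k,i} - mean_i) · (x_{k,j} - mean_j), divisor n-1 = 5:
  S[A,A] = ((-0.8333)·(-0.8333) + (2.1667)·(2.1667) + (-0.8333)·(-0.8333) + (-1.8333)·(-1.8333) + (1.1667)·(1.1667) + (0.1667)·(0.1667)) / 5 = 10.8333/5 = 2.1667
  S[A,B] = ((-0.8333)·(3) + (2.1667)·(-3) + (-0.8333)·(-1) + (-1.8333)·(-1) + (1.1667)·(2) + (0.1667)·(0)) / 5 = -4/5 = -0.8
  S[B,B] = ((3)·(3) + (-3)·(-3) + (-1)·(-1) + (-1)·(-1) + (2)·(2) + (0)·(0)) / 5 = 24/5 = 4.8
  S = [[2.1667, -0.8],
 [-0.8, 4.8]].

Step 3 — invert S. det(S) = 2.1667·4.8 - (-0.8)² = 9.76.
  S^{-1} = (1/det) · [[d, -b], [-b, a]] = [[0.4918, 0.082],
 [0.082, 0.222]].

Step 4 — quadratic form (x̄ - mu_0)^T · S^{-1} · (x̄ - mu_0):
  S^{-1} · (x̄ - mu_0) = (2.2131, -0.0478),
  (x̄ - mu_0)^T · [...] = (4.8333)·(2.2131) + (-2)·(-0.0478) = 10.7923.

Step 5 — scale by n: T² = 6 · 10.7923 = 64.7541.

T² ≈ 64.7541


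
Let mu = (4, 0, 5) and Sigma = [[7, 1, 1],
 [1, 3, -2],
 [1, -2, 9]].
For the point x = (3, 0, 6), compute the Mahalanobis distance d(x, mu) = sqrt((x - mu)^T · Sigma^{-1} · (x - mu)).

Step 1 — centre the observation: (x - mu) = (-1, 0, 1).

Step 2 — invert Sigma (cofactor / det for 3×3, or solve directly):
  Sigma^{-1} = [[0.1586, -0.0759, -0.0345],
 [-0.0759, 0.4276, 0.1034],
 [-0.0345, 0.1034, 0.1379]].

Step 3 — form the quadratic (x - mu)^T · Sigma^{-1} · (x - mu):
  Sigma^{-1} · (x - mu) = (-0.1931, 0.1793, 0.1724).
  (x - mu)^T · [Sigma^{-1} · (x - mu)] = (-1)·(-0.1931) + (0)·(0.1793) + (1)·(0.1724) = 0.3655.

Step 4 — take square root: d = √(0.3655) ≈ 0.6046.

d(x, mu) = √(0.3655) ≈ 0.6046


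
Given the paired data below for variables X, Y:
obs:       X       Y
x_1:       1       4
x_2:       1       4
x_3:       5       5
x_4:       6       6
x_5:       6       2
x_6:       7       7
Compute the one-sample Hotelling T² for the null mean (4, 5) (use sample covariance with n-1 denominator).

Step 1 — sample mean vector:
  mean(X) = (1 + 1 + 5 + 6 + 6 + 7) / 6 = 26/6 = 4.3333
  mean(Y) = (4 + 4 + 5 + 6 + 2 + 7) / 6 = 28/6 = 4.6667
  x̄ = (4.3333, 4.6667),  deviation x̄ - mu_0 = (4.3333, 4.6667) - (4, 5) = (0.3333, -0.3333).

Step 2 — sample covariance matrix, S[i,j] = (1/(n-1)) · Σ_k (x_{k,i} - mean_i) · (x_{k,j} - mean_j), divisor n-1 = 5:
  S[X,X] = ((-3.3333)·(-3.3333) + (-3.3333)·(-3.3333) + (0.6667)·(0.6667) + (1.6667)·(1.6667) + (1.6667)·(1.6667) + (2.6667)·(2.6667)) / 5 = 35.3333/5 = 7.0667
  S[X,Y] = ((-3.3333)·(-0.6667) + (-3.3333)·(-0.6667) + (0.6667)·(0.3333) + (1.6667)·(1.3333) + (1.6667)·(-2.6667) + (2.6667)·(2.3333)) / 5 = 8.6667/5 = 1.7333
  S[Y,Y] = ((-0.6667)·(-0.6667) + (-0.6667)·(-0.6667) + (0.3333)·(0.3333) + (1.3333)·(1.3333) + (-2.6667)·(-2.6667) + (2.3333)·(2.3333)) / 5 = 15.3333/5 = 3.0667
  S = [[7.0667, 1.7333],
 [1.7333, 3.0667]].

Step 3 — invert S. det(S) = 7.0667·3.0667 - (1.7333)² = 18.6667.
  S^{-1} = (1/det) · [[d, -b], [-b, a]] = [[0.1643, -0.0929],
 [-0.0929, 0.3786]].

Step 4 — quadratic form (x̄ - mu_0)^T · S^{-1} · (x̄ - mu_0):
  S^{-1} · (x̄ - mu_0) = (0.0857, -0.1571),
  (x̄ - mu_0)^T · [...] = (0.3333)·(0.0857) + (-0.3333)·(-0.1571) = 0.081.

Step 5 — scale by n: T² = 6 · 0.081 = 0.4857.

T² ≈ 0.4857


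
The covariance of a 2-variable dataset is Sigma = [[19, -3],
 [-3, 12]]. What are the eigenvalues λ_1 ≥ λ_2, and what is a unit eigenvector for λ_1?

Step 1 — characteristic polynomial of 2×2 Sigma:
  det(Sigma - λI) = λ² - trace · λ + det = 0.
  trace = 19 + 12 = 31, det = 19·12 - (-3)² = 219.
Step 2 — discriminant:
  Δ = trace² - 4·det = 961 - 876 = 85.
Step 3 — eigenvalues:
  λ = (trace ± √Δ)/2 = (31 ± 9.2195)/2,
  λ_1 = 20.1098,  λ_2 = 10.8902.

Step 4 — unit eigenvector for λ_1: solve (Sigma - λ_1 I)v = 0. First row:
  (19 - 20.1098)·v_x + (-3)·v_y = 0, i.e. (-1.1098)·v_x + (-3)·v_y = 0,
  so v ∝ (b, λ_1 - a) = (-3, 1.1098); multiply by -1 so the first entry is positive: u = (3, -1.1098).
  ||u|| = √((3)² + (-1.1098)²) = √(10.2316) ≈ 3.1987,
  v_1 = u/||u|| ≈ (0.9379, -0.3469) (||v_1|| = 1).

λ_1 = 20.1098,  λ_2 = 10.8902;  v_1 ≈ (0.9379, -0.3469)


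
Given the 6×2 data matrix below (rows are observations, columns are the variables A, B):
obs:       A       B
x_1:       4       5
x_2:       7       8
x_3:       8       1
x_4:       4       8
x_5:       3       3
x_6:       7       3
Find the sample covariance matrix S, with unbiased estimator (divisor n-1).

Step 1 — column means:
  mean(A) = (4 + 7 + 8 + 4 + 3 + 7) / 6 = 33/6 = 5.5
  mean(B) = (5 + 8 + 1 + 8 + 3 + 3) / 6 = 28/6 = 4.6667

Step 2 — sample covariance S[i,j] = (1/(n-1)) · Σ_k (x_{k,i} - mean_i) · (x_{k,j} - mean_j), with n-1 = 5.
  S[A,A] = ((-1.5)·(-1.5) + (1.5)·(1.5) + (2.5)·(2.5) + (-1.5)·(-1.5) + (-2.5)·(-2.5) + (1.5)·(1.5)) / 5 = 21.5/5 = 4.3
  S[A,B] = ((-1.5)·(0.3333) + (1.5)·(3.3333) + (2.5)·(-3.6667) + (-1.5)·(3.3333) + (-2.5)·(-1.6667) + (1.5)·(-1.6667)) / 5 = -8/5 = -1.6
  S[B,B] = ((0.3333)·(0.3333) + (3.3333)·(3.3333) + (-3.6667)·(-3.6667) + (3.3333)·(3.3333) + (-1.6667)·(-1.6667) + (-1.6667)·(-1.6667)) / 5 = 41.3333/5 = 8.2667

S is symmetric (S[j,i] = S[i,j]). Assembling:

S = [[4.3, -1.6],
 [-1.6, 8.2667]]


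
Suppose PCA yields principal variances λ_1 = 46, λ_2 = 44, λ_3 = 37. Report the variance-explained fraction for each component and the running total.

Step 1 — total variance = trace(Sigma) = Σ λ_i = 46 + 44 + 37 = 127.

Step 2 — fraction explained by component i = λ_i / Σ λ:
  PC1: 46/127 = 0.3622
  PC2: 44/127 = 0.3465
  PC3: 37/127 = 0.2913

Step 3 — cumulative fraction after k components = (λ_1 + ... + λ_k) / Σ λ:
  k = 1: 46/127 = 0.3622
  k = 2: (46 + 44)/127 = 90/127 = 0.7087
  k = 3: (46 + 44 + 37)/127 = 127/127 = 1

Summary (fraction, with percent):

explained: PC1 0.3622 (36.22%), PC2 0.3465 (34.65%), PC3 0.2913 (29.13%);  cumulative: 0.3622, 0.7087, 1


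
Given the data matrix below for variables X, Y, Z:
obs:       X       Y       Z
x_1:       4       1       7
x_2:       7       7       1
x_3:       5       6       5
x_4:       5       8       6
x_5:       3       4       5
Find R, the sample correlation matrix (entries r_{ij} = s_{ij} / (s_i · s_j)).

Step 1 — column means:
  mean(X) = (4 + 7 + 5 + 5 + 3) / 5 = 24/5 = 4.8
  mean(Y) = (1 + 7 + 6 + 8 + 4) / 5 = 26/5 = 5.2
  mean(Z) = (7 + 1 + 5 + 6 + 5) / 5 = 24/5 = 4.8

Step 2 — sample variances and covariances s[i,j] = (1/(n-1)) · Σ_k (x_{k,i} - mean_i) · (x_{k,j} - mean_j), with n-1 = 4:
  s[X,X] = ((-0.8)·(-0.8) + (2.2)·(2.2) + (0.2)·(0.2) + (0.2)·(0.2) + (-1.8)·(-1.8)) / 4 = 8.8/4 = 2.2
  s[X,Y] = ((-0.8)·(-4.2) + (2.2)·(1.8) + (0.2)·(0.8) + (0.2)·(2.8) + (-1.8)·(-1.2)) / 4 = 10.2/4 = 2.55
  s[X,Z] = ((-0.8)·(2.2) + (2.2)·(-3.8) + (0.2)·(0.2) + (0.2)·(1.2) + (-1.8)·(0.2)) / 4 = -10.2/4 = -2.55
  s[Y,Y] = ((-4.2)·(-4.2) + (1.8)·(1.8) + (0.8)·(0.8) + (2.8)·(2.8) + (-1.2)·(-1.2)) / 4 = 30.8/4 = 7.7
  s[Y,Z] = ((-4.2)·(2.2) + (1.8)·(-3.8) + (0.8)·(0.2) + (2.8)·(1.2) + (-1.2)·(0.2)) / 4 = -12.8/4 = -3.2
  s[Z,Z] = ((2.2)·(2.2) + (-3.8)·(-3.8) + (0.2)·(0.2) + (1.2)·(1.2) + (0.2)·(0.2)) / 4 = 20.8/4 = 5.2
  Sample standard deviations s_i = √(s[i,i]):
  s(X) = √(2.2) = 1.4832
  s(Y) = √(7.7) = 2.7749
  s(Z) = √(5.2) = 2.2804

Step 3 — r_{ij} = s_{ij} / (s_i · s_j):
  r[X,X] = 1 (diagonal).
  r[X,Y] = 2.55 / (1.4832 · 2.7749) = 2.55 / 4.1158 = 0.6196
  r[X,Z] = -2.55 / (1.4832 · 2.2804) = -2.55 / 3.3823 = -0.7539
  r[Y,Y] = 1 (diagonal).
  r[Y,Z] = -3.2 / (2.7749 · 2.2804) = -3.2 / 6.3277 = -0.5057
  r[Z,Z] = 1 (diagonal).

R is symmetric with unit diagonal. Assembling:

R = [[1, 0.6196, -0.7539],
 [0.6196, 1, -0.5057],
 [-0.7539, -0.5057, 1]]


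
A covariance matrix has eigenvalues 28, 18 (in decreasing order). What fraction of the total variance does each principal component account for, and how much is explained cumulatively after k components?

Step 1 — total variance = trace(Sigma) = Σ λ_i = 28 + 18 = 46.

Step 2 — fraction explained by component i = λ_i / Σ λ:
  PC1: 28/46 = 0.6087
  PC2: 18/46 = 0.3913

Step 3 — cumulative fraction after k components = (λ_1 + ... + λ_k) / Σ λ:
  k = 1: 28/46 = 0.6087
  k = 2: (28 + 18)/46 = 46/46 = 1

Summary (fraction, with percent):

explained: PC1 0.6087 (60.87%), PC2 0.3913 (39.13%);  cumulative: 0.6087, 1


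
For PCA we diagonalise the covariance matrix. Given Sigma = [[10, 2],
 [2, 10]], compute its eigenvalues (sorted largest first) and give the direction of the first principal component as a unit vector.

Step 1 — characteristic polynomial of 2×2 Sigma:
  det(Sigma - λI) = λ² - trace · λ + det = 0.
  trace = 10 + 10 = 20, det = 10·10 - (2)² = 96.
Step 2 — discriminant:
  Δ = trace² - 4·det = 400 - 384 = 16.
Step 3 — eigenvalues:
  λ = (trace ± √Δ)/2 = (20 ± 4)/2,
  λ_1 = 12,  λ_2 = 8.

Step 4 — unit eigenvector for λ_1: solve (Sigma - λ_1 I)v = 0. First row:
  (10 - 12)·v_x + (2)·v_y = 0, i.e. (-2)·v_x + (2)·v_y = 0,
  so v ∝ (b, λ_1 - a) = (2, 2) = u.
  ||u|| = √((2)² + (2)²) = √(8) ≈ 2.8284,
  v_1 = u/||u|| ≈ (0.7071, 0.7071) (||v_1|| = 1).

λ_1 = 12,  λ_2 = 8;  v_1 ≈ (0.7071, 0.7071)


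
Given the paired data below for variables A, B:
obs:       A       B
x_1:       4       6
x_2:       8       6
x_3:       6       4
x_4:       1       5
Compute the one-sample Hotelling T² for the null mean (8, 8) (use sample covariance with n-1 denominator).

Step 1 — sample mean vector:
  mean(A) = (4 + 8 + 6 + 1) / 4 = 19/4 = 4.75
  mean(B) = (6 + 6 + 4 + 5) / 4 = 21/4 = 5.25
  x̄ = (4.75, 5.25),  deviation x̄ - mu_0 = (4.75, 5.25) - (8, 8) = (-3.25, -2.75).

Step 2 — sample covariance matrix, S[i,j] = (1/(n-1)) · Σ_k (x_{k,i} - mean_i) · (x_{k,j} - mean_j), divisor n-1 = 3:
  S[A,A] = ((-0.75)·(-0.75) + (3.25)·(3.25) + (1.25)·(1.25) + (-3.75)·(-3.75)) / 3 = 26.75/3 = 8.9167
  S[A,B] = ((-0.75)·(0.75) + (3.25)·(0.75) + (1.25)·(-1.25) + (-3.75)·(-0.25)) / 3 = 1.25/3 = 0.4167
  S[B,B] = ((0.75)·(0.75) + (0.75)·(0.75) + (-1.25)·(-1.25) + (-0.25)·(-0.25)) / 3 = 2.75/3 = 0.9167
  S = [[8.9167, 0.4167],
 [0.4167, 0.9167]].

Step 3 — invert S. det(S) = 8.9167·0.9167 - (0.4167)² = 8.
  S^{-1} = (1/det) · [[d, -b], [-b, a]] = [[0.1146, -0.0521],
 [-0.0521, 1.1146]].

Step 4 — quadratic form (x̄ - mu_0)^T · S^{-1} · (x̄ - mu_0):
  S^{-1} · (x̄ - mu_0) = (-0.2292, -2.8958),
  (x̄ - mu_0)^T · [...] = (-3.25)·(-0.2292) + (-2.75)·(-2.8958) = 8.7083.

Step 5 — scale by n: T² = 4 · 8.7083 = 34.8333.

T² ≈ 34.8333


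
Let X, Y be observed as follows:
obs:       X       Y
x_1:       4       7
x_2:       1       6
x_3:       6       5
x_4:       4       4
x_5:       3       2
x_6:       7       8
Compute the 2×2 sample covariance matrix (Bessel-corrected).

Step 1 — column means:
  mean(X) = (4 + 1 + 6 + 4 + 3 + 7) / 6 = 25/6 = 4.1667
  mean(Y) = (7 + 6 + 5 + 4 + 2 + 8) / 6 = 32/6 = 5.3333

Step 2 — sample covariance S[i,j] = (1/(n-1)) · Σ_k (x_{k,i} - mean_i) · (x_{k,j} - mean_j), with n-1 = 5.
  S[X,X] = ((-0.1667)·(-0.1667) + (-3.1667)·(-3.1667) + (1.8333)·(1.8333) + (-0.1667)·(-0.1667) + (-1.1667)·(-1.1667) + (2.8333)·(2.8333)) / 5 = 22.8333/5 = 4.5667
  S[X,Y] = ((-0.1667)·(1.6667) + (-3.1667)·(0.6667) + (1.8333)·(-0.3333) + (-0.1667)·(-1.3333) + (-1.1667)·(-3.3333) + (2.8333)·(2.6667)) / 5 = 8.6667/5 = 1.7333
  S[Y,Y] = ((1.6667)·(1.6667) + (0.6667)·(0.6667) + (-0.3333)·(-0.3333) + (-1.3333)·(-1.3333) + (-3.3333)·(-3.3333) + (2.6667)·(2.6667)) / 5 = 23.3333/5 = 4.6667

S is symmetric (S[j,i] = S[i,j]). Assembling:

S = [[4.5667, 1.7333],
 [1.7333, 4.6667]]


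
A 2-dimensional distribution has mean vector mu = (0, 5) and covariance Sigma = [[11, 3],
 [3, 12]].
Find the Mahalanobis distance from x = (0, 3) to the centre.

Step 1 — centre the observation: (x - mu) = (0, -2).

Step 2 — invert Sigma. det(Sigma) = 11·12 - (3)² = 123.
  Sigma^{-1} = (1/det) · [[d, -b], [-b, a]] = [[0.0976, -0.0244],
 [-0.0244, 0.0894]].

Step 3 — form the quadratic (x - mu)^T · Sigma^{-1} · (x - mu):
  Sigma^{-1} · (x - mu) = (0.0488, -0.1789).
  (x - mu)^T · [Sigma^{-1} · (x - mu)] = (0)·(0.0488) + (-2)·(-0.1789) = 0.3577.

Step 4 — take square root: d = √(0.3577) ≈ 0.5981.

d(x, mu) = √(0.3577) ≈ 0.5981


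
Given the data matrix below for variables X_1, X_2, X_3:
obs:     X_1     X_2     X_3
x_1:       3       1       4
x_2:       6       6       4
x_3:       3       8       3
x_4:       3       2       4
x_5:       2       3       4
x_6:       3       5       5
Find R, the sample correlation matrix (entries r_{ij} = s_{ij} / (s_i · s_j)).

Step 1 — column means:
  mean(X_1) = (3 + 6 + 3 + 3 + 2 + 3) / 6 = 20/6 = 3.3333
  mean(X_2) = (1 + 6 + 8 + 2 + 3 + 5) / 6 = 25/6 = 4.1667
  mean(X_3) = (4 + 4 + 3 + 4 + 4 + 5) / 6 = 24/6 = 4

Step 2 — sample variances and covariances s[i,j] = (1/(n-1)) · Σ_k (x_{k,i} - mean_i) · (x_{k,j} - mean_j), with n-1 = 5:
  s[X_1,X_1] = ((-0.3333)·(-0.3333) + (2.6667)·(2.6667) + (-0.3333)·(-0.3333) + (-0.3333)·(-0.3333) + (-1.3333)·(-1.3333) + (-0.3333)·(-0.3333)) / 5 = 9.3333/5 = 1.8667
  s[X_1,X_2] = ((-0.3333)·(-3.1667) + (2.6667)·(1.8333) + (-0.3333)·(3.8333) + (-0.3333)·(-2.1667) + (-1.3333)·(-1.1667) + (-0.3333)·(0.8333)) / 5 = 6.6667/5 = 1.3333
  s[X_1,X_3] = ((-0.3333)·(0) + (2.6667)·(0) + (-0.3333)·(-1) + (-0.3333)·(0) + (-1.3333)·(0) + (-0.3333)·(1)) / 5 = 0/5 = 0
  s[X_2,X_2] = ((-3.1667)·(-3.1667) + (1.8333)·(1.8333) + (3.8333)·(3.8333) + (-2.1667)·(-2.1667) + (-1.1667)·(-1.1667) + (0.8333)·(0.8333)) / 5 = 34.8333/5 = 6.9667
  s[X_2,X_3] = ((-3.1667)·(0) + (1.8333)·(0) + (3.8333)·(-1) + (-2.1667)·(0) + (-1.1667)·(0) + (0.8333)·(1)) / 5 = -3/5 = -0.6
  s[X_3,X_3] = ((0)·(0) + (0)·(0) + (-1)·(-1) + (0)·(0) + (0)·(0) + (1)·(1)) / 5 = 2/5 = 0.4
  Sample standard deviations s_i = √(s[i,i]):
  s(X_1) = √(1.8667) = 1.3663
  s(X_2) = √(6.9667) = 2.6394
  s(X_3) = √(0.4) = 0.6325

Step 3 — r_{ij} = s_{ij} / (s_i · s_j):
  r[X_1,X_1] = 1 (diagonal).
  r[X_1,X_2] = 1.3333 / (1.3663 · 2.6394) = 1.3333 / 3.6062 = 0.3697
  r[X_1,X_3] = 0 / (1.3663 · 0.6325) = 0 / 0.8641 = 0
  r[X_2,X_2] = 1 (diagonal).
  r[X_2,X_3] = -0.6 / (2.6394 · 0.6325) = -0.6 / 1.6693 = -0.3594
  r[X_3,X_3] = 1 (diagonal).

R is symmetric with unit diagonal. Assembling:

R = [[1, 0.3697, 0],
 [0.3697, 1, -0.3594],
 [0, -0.3594, 1]]


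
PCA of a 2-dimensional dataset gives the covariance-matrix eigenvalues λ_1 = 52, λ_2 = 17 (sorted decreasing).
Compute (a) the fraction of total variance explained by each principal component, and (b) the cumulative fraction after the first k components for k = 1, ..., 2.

Step 1 — total variance = trace(Sigma) = Σ λ_i = 52 + 17 = 69.

Step 2 — fraction explained by component i = λ_i / Σ λ:
  PC1: 52/69 = 0.7536
  PC2: 17/69 = 0.2464

Step 3 — cumulative fraction after k components = (λ_1 + ... + λ_k) / Σ λ:
  k = 1: 52/69 = 0.7536
  k = 2: (52 + 17)/69 = 69/69 = 1

Summary (fraction, with percent):

explained: PC1 0.7536 (75.36%), PC2 0.2464 (24.64%);  cumulative: 0.7536, 1


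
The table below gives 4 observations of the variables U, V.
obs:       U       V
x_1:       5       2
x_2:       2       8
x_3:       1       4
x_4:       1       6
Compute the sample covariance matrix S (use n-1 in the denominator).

Step 1 — column means:
  mean(U) = (5 + 2 + 1 + 1) / 4 = 9/4 = 2.25
  mean(V) = (2 + 8 + 4 + 6) / 4 = 20/4 = 5

Step 2 — sample covariance S[i,j] = (1/(n-1)) · Σ_k (x_{k,i} - mean_i) · (x_{k,j} - mean_j), with n-1 = 3.
  S[U,U] = ((2.75)·(2.75) + (-0.25)·(-0.25) + (-1.25)·(-1.25) + (-1.25)·(-1.25)) / 3 = 10.75/3 = 3.5833
  S[U,V] = ((2.75)·(-3) + (-0.25)·(3) + (-1.25)·(-1) + (-1.25)·(1)) / 3 = -9/3 = -3
  S[V,V] = ((-3)·(-3) + (3)·(3) + (-1)·(-1) + (1)·(1)) / 3 = 20/3 = 6.6667

S is symmetric (S[j,i] = S[i,j]). Assembling:

S = [[3.5833, -3],
 [-3, 6.6667]]


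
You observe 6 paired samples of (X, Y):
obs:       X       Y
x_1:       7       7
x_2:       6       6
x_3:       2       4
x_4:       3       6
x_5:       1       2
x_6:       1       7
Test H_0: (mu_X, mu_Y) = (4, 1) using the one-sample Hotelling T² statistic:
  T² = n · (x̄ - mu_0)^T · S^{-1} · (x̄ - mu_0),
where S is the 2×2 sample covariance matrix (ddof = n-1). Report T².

Step 1 — sample mean vector:
  mean(X) = (7 + 6 + 2 + 3 + 1 + 1) / 6 = 20/6 = 3.3333
  mean(Y) = (7 + 6 + 4 + 6 + 2 + 7) / 6 = 32/6 = 5.3333
  x̄ = (3.3333, 5.3333),  deviation x̄ - mu_0 = (3.3333, 5.3333) - (4, 1) = (-0.6667, 4.3333).

Step 2 — sample covariance matrix, S[i,j] = (1/(n-1)) · Σ_k (x_{k,i} - mean_i) · (x_{k,j} - mean_j), divisor n-1 = 5:
  S[X,X] = ((3.6667)·(3.6667) + (2.6667)·(2.6667) + (-1.3333)·(-1.3333) + (-0.3333)·(-0.3333) + (-2.3333)·(-2.3333) + (-2.3333)·(-2.3333)) / 5 = 33.3333/5 = 6.6667
  S[X,Y] = ((3.6667)·(1.6667) + (2.6667)·(0.6667) + (-1.3333)·(-1.3333) + (-0.3333)·(0.6667) + (-2.3333)·(-3.3333) + (-2.3333)·(1.6667)) / 5 = 13.3333/5 = 2.6667
  S[Y,Y] = ((1.6667)·(1.6667) + (0.6667)·(0.6667) + (-1.3333)·(-1.3333) + (0.6667)·(0.6667) + (-3.3333)·(-3.3333) + (1.6667)·(1.6667)) / 5 = 19.3333/5 = 3.8667
  S = [[6.6667, 2.6667],
 [2.6667, 3.8667]].

Step 3 — invert S. det(S) = 6.6667·3.8667 - (2.6667)² = 18.6667.
  S^{-1} = (1/det) · [[d, -b], [-b, a]] = [[0.2071, -0.1429],
 [-0.1429, 0.3571]].

Step 4 — quadratic form (x̄ - mu_0)^T · S^{-1} · (x̄ - mu_0):
  S^{-1} · (x̄ - mu_0) = (-0.7571, 1.6429),
  (x̄ - mu_0)^T · [...] = (-0.6667)·(-0.7571) + (4.3333)·(1.6429) = 7.6238.

Step 5 — scale by n: T² = 6 · 7.6238 = 45.7429.

T² ≈ 45.7429


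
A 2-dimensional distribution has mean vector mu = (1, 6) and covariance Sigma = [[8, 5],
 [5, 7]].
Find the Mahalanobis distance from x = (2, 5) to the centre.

Step 1 — centre the observation: (x - mu) = (1, -1).

Step 2 — invert Sigma. det(Sigma) = 8·7 - (5)² = 31.
  Sigma^{-1} = (1/det) · [[d, -b], [-b, a]] = [[0.2258, -0.1613],
 [-0.1613, 0.2581]].

Step 3 — form the quadratic (x - mu)^T · Sigma^{-1} · (x - mu):
  Sigma^{-1} · (x - mu) = (0.3871, -0.4194).
  (x - mu)^T · [Sigma^{-1} · (x - mu)] = (1)·(0.3871) + (-1)·(-0.4194) = 0.8065.

Step 4 — take square root: d = √(0.8065) ≈ 0.898.

d(x, mu) = √(0.8065) ≈ 0.898


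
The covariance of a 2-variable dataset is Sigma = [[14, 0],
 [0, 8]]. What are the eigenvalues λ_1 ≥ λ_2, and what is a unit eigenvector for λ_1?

Step 1 — characteristic polynomial of 2×2 Sigma:
  det(Sigma - λI) = λ² - trace · λ + det = 0.
  trace = 14 + 8 = 22, det = 14·8 - (0)² = 112.
Step 2 — discriminant:
  Δ = trace² - 4·det = 484 - 448 = 36.
Step 3 — eigenvalues:
  λ = (trace ± √Δ)/2 = (22 ± 6)/2,
  λ_1 = 14,  λ_2 = 8.

Step 4 — unit eigenvector for λ_1: Sigma is diagonal, so its eigenvectors are the coordinate axes. λ_1 = 14 is the diagonal entry on the first coordinate axis, hence
  v_1 = (1, 0) (||v_1|| = 1).

λ_1 = 14,  λ_2 = 8;  v_1 ≈ (1, 0)


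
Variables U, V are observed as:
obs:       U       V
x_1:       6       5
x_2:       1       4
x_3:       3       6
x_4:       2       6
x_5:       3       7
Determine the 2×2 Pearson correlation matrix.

Step 1 — column means:
  mean(U) = (6 + 1 + 3 + 2 + 3) / 5 = 15/5 = 3
  mean(V) = (5 + 4 + 6 + 6 + 7) / 5 = 28/5 = 5.6

Step 2 — sample variances and covariances s[i,j] = (1/(n-1)) · Σ_k (x_{k,i} - mean_i) · (x_{k,j} - mean_j), with n-1 = 4:
  s[U,U] = ((3)·(3) + (-2)·(-2) + (0)·(0) + (-1)·(-1) + (0)·(0)) / 4 = 14/4 = 3.5
  s[U,V] = ((3)·(-0.6) + (-2)·(-1.6) + (0)·(0.4) + (-1)·(0.4) + (0)·(1.4)) / 4 = 1/4 = 0.25
  s[V,V] = ((-0.6)·(-0.6) + (-1.6)·(-1.6) + (0.4)·(0.4) + (0.4)·(0.4) + (1.4)·(1.4)) / 4 = 5.2/4 = 1.3
  Sample standard deviations s_i = √(s[i,i]):
  s(U) = √(3.5) = 1.8708
  s(V) = √(1.3) = 1.1402

Step 3 — r_{ij} = s_{ij} / (s_i · s_j):
  r[U,U] = 1 (diagonal).
  r[U,V] = 0.25 / (1.8708 · 1.1402) = 0.25 / 2.1331 = 0.1172
  r[V,V] = 1 (diagonal).

R is symmetric with unit diagonal. Assembling:

R = [[1, 0.1172],
 [0.1172, 1]]


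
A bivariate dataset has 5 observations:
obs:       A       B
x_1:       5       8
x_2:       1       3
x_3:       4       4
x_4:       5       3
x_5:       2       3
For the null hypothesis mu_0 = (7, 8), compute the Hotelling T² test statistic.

Step 1 — sample mean vector:
  mean(A) = (5 + 1 + 4 + 5 + 2) / 5 = 17/5 = 3.4
  mean(B) = (8 + 3 + 4 + 3 + 3) / 5 = 21/5 = 4.2
  x̄ = (3.4, 4.2),  deviation x̄ - mu_0 = (3.4, 4.2) - (7, 8) = (-3.6, -3.8).

Step 2 — sample covariance matrix, S[i,j] = (1/(n-1)) · Σ_k (x_{k,i} - mean_i) · (x_{k,j} - mean_j), divisor n-1 = 4:
  S[A,A] = ((1.6)·(1.6) + (-2.4)·(-2.4) + (0.6)·(0.6) + (1.6)·(1.6) + (-1.4)·(-1.4)) / 4 = 13.2/4 = 3.3
  S[A,B] = ((1.6)·(3.8) + (-2.4)·(-1.2) + (0.6)·(-0.2) + (1.6)·(-1.2) + (-1.4)·(-1.2)) / 4 = 8.6/4 = 2.15
  S[B,B] = ((3.8)·(3.8) + (-1.2)·(-1.2) + (-0.2)·(-0.2) + (-1.2)·(-1.2) + (-1.2)·(-1.2)) / 4 = 18.8/4 = 4.7
  S = [[3.3, 2.15],
 [2.15, 4.7]].

Step 3 — invert S. det(S) = 3.3·4.7 - (2.15)² = 10.8875.
  S^{-1} = (1/det) · [[d, -b], [-b, a]] = [[0.4317, -0.1975],
 [-0.1975, 0.3031]].

Step 4 — quadratic form (x̄ - mu_0)^T · S^{-1} · (x̄ - mu_0):
  S^{-1} · (x̄ - mu_0) = (-0.8037, -0.4409),
  (x̄ - mu_0)^T · [...] = (-3.6)·(-0.8037) + (-3.8)·(-0.4409) = 4.5685.

Step 5 — scale by n: T² = 5 · 4.5685 = 22.8427.

T² ≈ 22.8427


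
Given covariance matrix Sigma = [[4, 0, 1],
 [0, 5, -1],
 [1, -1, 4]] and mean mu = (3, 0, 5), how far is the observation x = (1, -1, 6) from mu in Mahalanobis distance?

Step 1 — centre the observation: (x - mu) = (-2, -1, 1).

Step 2 — invert Sigma (cofactor / det for 3×3, or solve directly):
  Sigma^{-1} = [[0.2676, -0.0141, -0.0704],
 [-0.0141, 0.2113, 0.0563],
 [-0.0704, 0.0563, 0.2817]].

Step 3 — form the quadratic (x - mu)^T · Sigma^{-1} · (x - mu):
  Sigma^{-1} · (x - mu) = (-0.5915, -0.1268, 0.3662).
  (x - mu)^T · [Sigma^{-1} · (x - mu)] = (-2)·(-0.5915) + (-1)·(-0.1268) + (1)·(0.3662) = 1.6761.

Step 4 — take square root: d = √(1.6761) ≈ 1.2946.

d(x, mu) = √(1.6761) ≈ 1.2946


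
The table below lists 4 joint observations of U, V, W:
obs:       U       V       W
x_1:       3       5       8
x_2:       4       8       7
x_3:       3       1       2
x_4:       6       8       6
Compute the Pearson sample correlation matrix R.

Step 1 — column means:
  mean(U) = (3 + 4 + 3 + 6) / 4 = 16/4 = 4
  mean(V) = (5 + 8 + 1 + 8) / 4 = 22/4 = 5.5
  mean(W) = (8 + 7 + 2 + 6) / 4 = 23/4 = 5.75

Step 2 — sample variances and covariances s[i,j] = (1/(n-1)) · Σ_k (x_{k,i} - mean_i) · (x_{k,j} - mean_j), with n-1 = 3:
  s[U,U] = ((-1)·(-1) + (0)·(0) + (-1)·(-1) + (2)·(2)) / 3 = 6/3 = 2
  s[U,V] = ((-1)·(-0.5) + (0)·(2.5) + (-1)·(-4.5) + (2)·(2.5)) / 3 = 10/3 = 3.3333
  s[U,W] = ((-1)·(2.25) + (0)·(1.25) + (-1)·(-3.75) + (2)·(0.25)) / 3 = 2/3 = 0.6667
  s[V,V] = ((-0.5)·(-0.5) + (2.5)·(2.5) + (-4.5)·(-4.5) + (2.5)·(2.5)) / 3 = 33/3 = 11
  s[V,W] = ((-0.5)·(2.25) + (2.5)·(1.25) + (-4.5)·(-3.75) + (2.5)·(0.25)) / 3 = 19.5/3 = 6.5
  s[W,W] = ((2.25)·(2.25) + (1.25)·(1.25) + (-3.75)·(-3.75) + (0.25)·(0.25)) / 3 = 20.75/3 = 6.9167
  Sample standard deviations s_i = √(s[i,i]):
  s(U) = √(2) = 1.4142
  s(V) = √(11) = 3.3166
  s(W) = √(6.9167) = 2.63

Step 3 — r_{ij} = s_{ij} / (s_i · s_j):
  r[U,U] = 1 (diagonal).
  r[U,V] = 3.3333 / (1.4142 · 3.3166) = 3.3333 / 4.6904 = 0.7107
  r[U,W] = 0.6667 / (1.4142 · 2.63) = 0.6667 / 3.7193 = 0.1792
  r[V,V] = 1 (diagonal).
  r[V,W] = 6.5 / (3.3166 · 2.63) = 6.5 / 8.7226 = 0.7452
  r[W,W] = 1 (diagonal).

R is symmetric with unit diagonal. Assembling:

R = [[1, 0.7107, 0.1792],
 [0.7107, 1, 0.7452],
 [0.1792, 0.7452, 1]]
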